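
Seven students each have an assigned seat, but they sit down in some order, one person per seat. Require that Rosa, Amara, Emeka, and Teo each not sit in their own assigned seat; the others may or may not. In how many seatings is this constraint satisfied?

Let A_j be the event that the j-th constrained one is fixed. By inclusion-exclusion over the 4 events:
Σ_{j=0}^{4} (-1)^j C(4,j)(7-j)!
= C(4,0)·7! - C(4,1)·6! + C(4,2)·5! - C(4,3)·4! + C(4,4)·3!
= 5040 - 2880 + 720 - 96 + 6
= 2790

2790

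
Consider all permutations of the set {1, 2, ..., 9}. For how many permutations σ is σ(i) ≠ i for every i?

133496

Use !n = (n-1)(!(n-1) + !(n-2)).
!9 = 8·(14833 + 1854) = 8·16687 = 133496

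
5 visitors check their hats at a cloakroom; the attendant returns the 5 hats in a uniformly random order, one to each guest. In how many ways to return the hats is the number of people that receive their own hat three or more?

11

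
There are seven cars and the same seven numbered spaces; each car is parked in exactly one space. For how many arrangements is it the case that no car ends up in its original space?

1854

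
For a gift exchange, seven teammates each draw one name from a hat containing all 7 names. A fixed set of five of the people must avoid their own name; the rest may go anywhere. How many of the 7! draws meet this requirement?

2428

Inclusion-exclusion on the 5 forbidden self-matches:
Σ_{j=0}^{5} (-1)^j C(5,j)(7-j)!
= C(5,0)·7! - C(5,1)·6! + C(5,2)·5! - C(5,3)·4! + C(5,4)·3! - C(5,5)·2!
= 5040 - 3600 + 1200 - 240 + 30 - 2
= 2428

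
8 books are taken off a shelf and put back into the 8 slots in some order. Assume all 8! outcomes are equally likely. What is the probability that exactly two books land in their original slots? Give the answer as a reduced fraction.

53/288

Favorable outcomes: C(8,2)·!6 = 28·265 = 7420.
Total outcomes: 8! = 40320.
Probability = 7420/40320 = 53/288.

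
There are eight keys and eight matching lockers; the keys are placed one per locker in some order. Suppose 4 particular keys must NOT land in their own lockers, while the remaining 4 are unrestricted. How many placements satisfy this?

24024

Let A_j be the event that the j-th constrained one is fixed. By inclusion-exclusion over the 4 events:
Σ_{j=0}^{4} (-1)^j C(4,j)(8-j)!
= C(4,0)·8! - C(4,1)·7! + C(4,2)·6! - C(4,3)·5! + C(4,4)·4!
= 40320 - 20160 + 4320 - 480 + 24
= 24024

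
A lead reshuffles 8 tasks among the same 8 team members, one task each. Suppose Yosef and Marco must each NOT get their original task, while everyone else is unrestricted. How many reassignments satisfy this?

30960

Inclusion-exclusion on the 2 forbidden self-matches:
Σ_{j=0}^{2} (-1)^j C(2,j)(8-j)!
= C(2,0)·8! - C(2,1)·7! + C(2,2)·6!
= 40320 - 10080 + 720
= 30960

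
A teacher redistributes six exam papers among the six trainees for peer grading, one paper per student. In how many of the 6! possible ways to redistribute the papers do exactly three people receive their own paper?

Choose which 3 of the 6 are fixed: C(6,3) = 20.
The remaining 3 must be deranged: !3 = 2.
Total: 20 × 2 = 40.

40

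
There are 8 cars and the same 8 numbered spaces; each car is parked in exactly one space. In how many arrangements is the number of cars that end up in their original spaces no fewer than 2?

10655

# with exactly i fixed is C(8,i)·!(8-i); sum over i=2..8:
  i=2: C(8,2)·!6 = 28·265 = 7420
  i=3: C(8,3)·!5 = 56·44 = 2464
  i=4: C(8,4)·!4 = 70·9 = 630
  i=5: C(8,5)·!3 = 56·2 = 112
  i=6: C(8,6)·!2 = 28·1 = 28
  i=7: C(8,7)·!1 = 8·0 = 0
  i=8: C(8,8)·!0 = 1·1 = 1
Total = 10655.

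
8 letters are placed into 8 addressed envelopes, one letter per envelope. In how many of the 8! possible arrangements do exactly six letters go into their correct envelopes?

Choose which 6 of the 8 are fixed: C(8,6) = 28.
The remaining 2 must be deranged: !2 = 1.
Total: 28 × 1 = 28.

28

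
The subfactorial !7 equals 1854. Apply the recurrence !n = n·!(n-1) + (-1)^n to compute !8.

14833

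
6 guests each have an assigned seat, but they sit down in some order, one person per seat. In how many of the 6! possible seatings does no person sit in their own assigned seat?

265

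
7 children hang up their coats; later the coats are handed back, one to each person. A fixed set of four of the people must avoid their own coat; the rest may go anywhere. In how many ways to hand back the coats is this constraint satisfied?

2790

Let A_j be the event that the j-th constrained one is fixed. By inclusion-exclusion over the 4 events:
Σ_{j=0}^{4} (-1)^j C(4,j)(7-j)!
= C(4,0)·7! - C(4,1)·6! + C(4,2)·5! - C(4,3)·4! + C(4,4)·3!
= 5040 - 2880 + 720 - 96 + 6
= 2790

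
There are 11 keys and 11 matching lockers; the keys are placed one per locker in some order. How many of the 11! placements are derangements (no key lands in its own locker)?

The number of derangements of 11 is !11 = Σ_{k=0}^{11} (-1)^k·11!/k!
= 11! - 11!/1! + 11!/2! - 11!/3! + 11!/4! - 11!/5! + 11!/6! - 11!/7! + 11!/8! - 11!/9! + 11!/10! - 11!/11!
= 39916800 - 39916800 + 19958400 - 6652800 + 1663200 - 332640 + 55440 - 7920 + 990 - 110 + 11 - 1
= 14684570

14684570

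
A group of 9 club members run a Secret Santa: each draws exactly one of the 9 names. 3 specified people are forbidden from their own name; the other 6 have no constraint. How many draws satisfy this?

Let A_j be the event that the j-th constrained one is fixed. By inclusion-exclusion over the 3 events:
Σ_{j=0}^{3} (-1)^j C(3,j)(9-j)!
= C(3,0)·9! - C(3,1)·8! + C(3,2)·7! - C(3,3)·6!
= 362880 - 120960 + 15120 - 720
= 256320

256320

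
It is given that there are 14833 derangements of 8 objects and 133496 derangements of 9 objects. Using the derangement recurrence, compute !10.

!10 = (10-1)·(!9 + !8) = 9·(133496 + 14833) = 9·148329 = 1334961.

1334961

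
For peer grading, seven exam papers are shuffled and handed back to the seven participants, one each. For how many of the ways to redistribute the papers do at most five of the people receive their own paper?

5039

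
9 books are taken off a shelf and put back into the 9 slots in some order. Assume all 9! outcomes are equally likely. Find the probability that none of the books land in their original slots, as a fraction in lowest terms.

16687/45360

Favorable outcomes: !9 = 133496.
Total outcomes: 9! = 362880.
Probability = 133496/362880 = 16687/45360.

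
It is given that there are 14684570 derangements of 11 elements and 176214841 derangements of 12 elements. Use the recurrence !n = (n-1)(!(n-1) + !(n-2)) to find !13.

2290792932

!13 = (13-1)·(!12 + !11) = 12·(176214841 + 14684570) = 12·190899411 = 2290792932.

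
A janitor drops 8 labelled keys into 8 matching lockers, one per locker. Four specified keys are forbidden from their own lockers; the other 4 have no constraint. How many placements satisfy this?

24024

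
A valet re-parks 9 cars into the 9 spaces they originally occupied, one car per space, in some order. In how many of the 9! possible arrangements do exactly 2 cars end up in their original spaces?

Pick the 2 fixed positions: C(9,2) = 36 ways.
The remaining 7 must be deranged: !7 = 1854.
Total: 36 × 1854 = 66744.

66744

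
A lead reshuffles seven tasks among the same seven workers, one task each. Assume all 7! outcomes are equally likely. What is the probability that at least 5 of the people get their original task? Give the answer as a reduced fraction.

11/2520

Favorable outcomes: Σ_{i≥5} C(7,i)·!(7-i) = 21·1 + 7·0 + 1·1 = 22.
Total outcomes: 7! = 5040.
Probability = 22/5040 = 11/2520.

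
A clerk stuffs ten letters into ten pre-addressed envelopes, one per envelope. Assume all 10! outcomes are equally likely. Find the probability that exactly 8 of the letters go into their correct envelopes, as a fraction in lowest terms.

Favorable outcomes: C(10,8)·!2 = 45·1 = 45.
Total outcomes: 10! = 3628800.
Probability = 45/3628800 = 1/80640.

1/80640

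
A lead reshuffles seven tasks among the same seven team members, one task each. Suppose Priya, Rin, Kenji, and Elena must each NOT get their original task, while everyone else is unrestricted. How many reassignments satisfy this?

2790

Let A_j be the event that the j-th constrained one is fixed. By inclusion-exclusion over the 4 events:
Σ_{j=0}^{4} (-1)^j C(4,j)(7-j)!
= C(4,0)·7! - C(4,1)·6! + C(4,2)·5! - C(4,3)·4! + C(4,4)·3!
= 5040 - 2880 + 720 - 96 + 6
= 2790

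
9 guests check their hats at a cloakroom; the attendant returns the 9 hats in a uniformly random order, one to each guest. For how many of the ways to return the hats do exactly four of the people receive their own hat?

Pick the 4 fixed positions: C(9,4) = 126 ways.
The remaining 5 must be deranged: !5 = 44.
Total: 126 × 44 = 5544.

5544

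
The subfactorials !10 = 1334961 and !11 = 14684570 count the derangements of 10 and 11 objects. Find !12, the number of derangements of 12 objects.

176214841

!12 = (12-1)·(!11 + !10) = 11·(14684570 + 1334961) = 11·16019531 = 176214841.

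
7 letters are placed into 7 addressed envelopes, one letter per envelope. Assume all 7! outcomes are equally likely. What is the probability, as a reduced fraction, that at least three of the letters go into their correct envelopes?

407/5040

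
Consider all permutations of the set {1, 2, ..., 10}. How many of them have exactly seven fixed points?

240

Choose which 7 of the 10 are fixed: C(10,7) = 120.
The remaining 3 must be deranged: !3 = 2.
Total: 120 × 2 = 240.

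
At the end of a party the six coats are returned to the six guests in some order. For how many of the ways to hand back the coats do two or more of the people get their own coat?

191

# with exactly i fixed is C(6,i)·!(6-i); sum over i=2..6:
  i=2: C(6,2)·!4 = 15·9 = 135
  i=3: C(6,3)·!3 = 20·2 = 40
  i=4: C(6,4)·!2 = 15·1 = 15
  i=5: C(6,5)·!1 = 6·0 = 0
  i=6: C(6,6)·!0 = 1·1 = 1
Total = 191.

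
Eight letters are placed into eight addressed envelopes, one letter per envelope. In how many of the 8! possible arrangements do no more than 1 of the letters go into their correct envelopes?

29665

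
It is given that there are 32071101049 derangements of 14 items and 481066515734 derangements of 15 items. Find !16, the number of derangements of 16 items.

!16 = (16-1)·(!15 + !14) = 15·(481066515734 + 32071101049) = 15·513137616783 = 7697064251745.

7697064251745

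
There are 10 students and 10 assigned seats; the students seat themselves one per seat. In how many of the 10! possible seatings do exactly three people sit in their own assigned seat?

222480

Choose which 3 of the 10 are fixed: C(10,3) = 120.
The remaining 7 must be deranged: !7 = 1854.
Total: 120 × 1854 = 222480.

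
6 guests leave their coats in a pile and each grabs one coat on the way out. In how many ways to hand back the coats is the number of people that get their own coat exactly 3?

40

Pick the 3 fixed positions: C(6,3) = 20 ways.
The other 3 form a derangement: !3 = 2.
Total: 20 × 2 = 40.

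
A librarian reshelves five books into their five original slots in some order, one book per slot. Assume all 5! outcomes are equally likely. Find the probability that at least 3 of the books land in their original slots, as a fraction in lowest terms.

11/120

Favorable outcomes: Σ_{i≥3} C(5,i)·!(5-i) = 10·1 + 5·0 + 1·1 = 11.
Total outcomes: 5! = 120.
Probability = 11/120 = 11/120.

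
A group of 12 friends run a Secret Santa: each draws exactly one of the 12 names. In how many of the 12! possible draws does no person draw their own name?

Use !n = n·!(n-1) + (-1)^n.
!12 = 12·14684570 + 1 = 176214841

176214841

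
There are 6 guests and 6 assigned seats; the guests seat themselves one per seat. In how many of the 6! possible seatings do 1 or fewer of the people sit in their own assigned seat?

Sum C(6,i)·!(6-i) for i = 0..1:
  i=0: C(6,0)·!6 = 1·265 = 265
  i=1: C(6,1)·!5 = 6·44 = 264
Total = 529.

529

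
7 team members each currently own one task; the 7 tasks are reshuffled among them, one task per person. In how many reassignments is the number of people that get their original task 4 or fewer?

5018

# with exactly i fixed is C(7,i)·!(7-i); sum over i=0..4:
  i=0: C(7,0)·!7 = 1·1854 = 1854
  i=1: C(7,1)·!6 = 7·265 = 1855
  i=2: C(7,2)·!5 = 21·44 = 924
  i=3: C(7,3)·!4 = 35·9 = 315
  i=4: C(7,4)·!3 = 35·2 = 70
Total = 5018.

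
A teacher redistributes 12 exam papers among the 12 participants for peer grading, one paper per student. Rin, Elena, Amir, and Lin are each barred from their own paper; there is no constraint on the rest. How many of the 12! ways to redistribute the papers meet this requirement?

Inclusion-exclusion on the 4 forbidden self-matches:
Σ_{j=0}^{4} (-1)^j C(4,j)(12-j)!
= C(4,0)·12! - C(4,1)·11! + C(4,2)·10! - C(4,3)·9! + C(4,4)·8!
= 479001600 - 159667200 + 21772800 - 1451520 + 40320
= 339696000

339696000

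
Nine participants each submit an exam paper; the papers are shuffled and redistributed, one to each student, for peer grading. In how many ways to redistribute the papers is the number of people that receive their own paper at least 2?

# with exactly i fixed is C(9,i)·!(9-i); sum over i=2..9:
  i=2: C(9,2)·!7 = 36·1854 = 66744
  i=3: C(9,3)·!6 = 84·265 = 22260
  i=4: C(9,4)·!5 = 126·44 = 5544
  i=5: C(9,5)·!4 = 126·9 = 1134
  i=6: C(9,6)·!3 = 84·2 = 168
  i=7: C(9,7)·!2 = 36·1 = 36
  i=8: C(9,8)·!1 = 9·0 = 0
  i=9: C(9,9)·!0 = 1·1 = 1
Total = 95887.

95887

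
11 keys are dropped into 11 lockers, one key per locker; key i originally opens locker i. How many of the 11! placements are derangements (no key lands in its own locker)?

14684570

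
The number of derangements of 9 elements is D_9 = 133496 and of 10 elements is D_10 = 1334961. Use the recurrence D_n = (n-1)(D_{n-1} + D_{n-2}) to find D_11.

14684570

D_11 = (11-1)·(D_10 + D_9) = 10·(1334961 + 133496) = 10·1468457 = 14684570.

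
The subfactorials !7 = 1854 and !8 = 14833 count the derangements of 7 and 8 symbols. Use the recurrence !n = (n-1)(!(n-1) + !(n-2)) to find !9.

133496

!9 = (9-1)·(!8 + !7) = 8·(14833 + 1854) = 8·16687 = 133496.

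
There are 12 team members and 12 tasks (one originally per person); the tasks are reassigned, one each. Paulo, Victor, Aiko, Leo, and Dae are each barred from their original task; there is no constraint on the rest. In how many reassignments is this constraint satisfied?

Inclusion-exclusion on the 5 forbidden self-matches:
Σ_{j=0}^{5} (-1)^j C(5,j)(12-j)!
= C(5,0)·12! - C(5,1)·11! + C(5,2)·10! - C(5,3)·9! + C(5,4)·8! - C(5,5)·7!
= 479001600 - 199584000 + 36288000 - 3628800 + 201600 - 5040
= 312273360

312273360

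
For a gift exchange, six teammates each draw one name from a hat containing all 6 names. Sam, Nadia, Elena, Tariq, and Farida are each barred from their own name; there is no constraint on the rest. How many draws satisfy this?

Inclusion-exclusion on the 5 forbidden self-matches:
Σ_{j=0}^{5} (-1)^j C(5,j)(6-j)!
= C(5,0)·6! - C(5,1)·5! + C(5,2)·4! - C(5,3)·3! + C(5,4)·2! - C(5,5)·1!
= 720 - 600 + 240 - 60 + 10 - 1
= 309

309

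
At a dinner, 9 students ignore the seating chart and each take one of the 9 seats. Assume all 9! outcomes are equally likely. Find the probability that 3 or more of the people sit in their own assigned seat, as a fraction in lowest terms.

Favorable outcomes: Σ_{i≥3} C(9,i)·!(9-i) = 84·265 + 126·44 + 126·9 + 84·2 + 36·1 + 9·0 + 1·1 = 29143.
Total outcomes: 9! = 362880.
Probability = 29143/362880 = 29143/362880.

29143/362880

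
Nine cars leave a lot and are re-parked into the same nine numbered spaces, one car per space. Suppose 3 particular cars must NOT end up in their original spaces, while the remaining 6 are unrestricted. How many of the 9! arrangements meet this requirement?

Inclusion-exclusion on the 3 forbidden self-matches:
Σ_{j=0}^{3} (-1)^j C(3,j)(9-j)!
= C(3,0)·9! - C(3,1)·8! + C(3,2)·7! - C(3,3)·6!
= 362880 - 120960 + 15120 - 720
= 256320

256320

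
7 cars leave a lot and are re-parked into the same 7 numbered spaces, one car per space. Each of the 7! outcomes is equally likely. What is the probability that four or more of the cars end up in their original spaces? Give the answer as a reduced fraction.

23/1260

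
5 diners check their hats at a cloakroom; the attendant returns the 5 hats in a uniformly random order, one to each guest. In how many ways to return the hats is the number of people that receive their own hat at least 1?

Sum C(5,i)·!(5-i) for i = 1..5:
  i=1: C(5,1)·!4 = 5·9 = 45
  i=2: C(5,2)·!3 = 10·2 = 20
  i=3: C(5,3)·!2 = 10·1 = 10
  i=4: C(5,4)·!1 = 5·0 = 0
  i=5: C(5,5)·!0 = 1·1 = 1
Total = 76.

76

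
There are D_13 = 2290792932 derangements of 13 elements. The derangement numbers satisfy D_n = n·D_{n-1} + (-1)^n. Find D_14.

D_14 = 14·2290792932 + 1 = 32071101049.

32071101049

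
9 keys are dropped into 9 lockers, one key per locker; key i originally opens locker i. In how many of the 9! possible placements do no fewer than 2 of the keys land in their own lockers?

95887

Sum C(9,i)·!(9-i) for i = 2..9:
  i=2: C(9,2)·!7 = 36·1854 = 66744
  i=3: C(9,3)·!6 = 84·265 = 22260
  i=4: C(9,4)·!5 = 126·44 = 5544
  i=5: C(9,5)·!4 = 126·9 = 1134
  i=6: C(9,6)·!3 = 84·2 = 168
  i=7: C(9,7)·!2 = 36·1 = 36
  i=8: C(9,8)·!1 = 9·0 = 0
  i=9: C(9,9)·!0 = 1·1 = 1
Total = 95887.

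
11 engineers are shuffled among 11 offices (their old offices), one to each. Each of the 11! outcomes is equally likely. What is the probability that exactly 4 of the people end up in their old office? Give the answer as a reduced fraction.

Favorable outcomes: C(11,4)·!7 = 330·1854 = 611820.
Total outcomes: 11! = 39916800.
Probability = 611820/39916800 = 103/6720.

103/6720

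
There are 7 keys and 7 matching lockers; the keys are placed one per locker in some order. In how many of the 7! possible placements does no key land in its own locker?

1854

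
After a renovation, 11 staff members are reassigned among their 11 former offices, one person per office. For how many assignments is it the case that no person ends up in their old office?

The subfactorial !11 = [11!/e] (nearest integer).
11! = 39916800, and 39916800/e ≈ 14684570.08, so !11 = 14684570.

14684570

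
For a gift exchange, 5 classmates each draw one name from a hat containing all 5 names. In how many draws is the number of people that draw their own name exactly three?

10

Pick the 3 fixed positions: C(5,3) = 10 ways.
The remaining 2 must be deranged: !2 = 1.
Total: 10 × 1 = 10.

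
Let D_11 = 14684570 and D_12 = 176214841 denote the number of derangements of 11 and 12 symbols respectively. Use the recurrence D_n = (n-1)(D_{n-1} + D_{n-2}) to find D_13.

D_13 = (13-1)·(D_12 + D_11) = 12·(176214841 + 14684570) = 12·190899411 = 2290792932.

2290792932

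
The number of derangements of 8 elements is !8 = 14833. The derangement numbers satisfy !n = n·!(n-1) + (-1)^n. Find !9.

!9 = 9·14833 - 1 = 133496.

133496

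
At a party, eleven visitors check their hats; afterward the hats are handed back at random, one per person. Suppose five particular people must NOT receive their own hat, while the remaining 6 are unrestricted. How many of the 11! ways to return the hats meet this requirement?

25022880

Inclusion-exclusion on the 5 forbidden self-matches:
Σ_{j=0}^{5} (-1)^j C(5,j)(11-j)!
= C(5,0)·11! - C(5,1)·10! + C(5,2)·9! - C(5,3)·8! + C(5,4)·7! - C(5,5)·6!
= 39916800 - 18144000 + 3628800 - 403200 + 25200 - 720
= 25022880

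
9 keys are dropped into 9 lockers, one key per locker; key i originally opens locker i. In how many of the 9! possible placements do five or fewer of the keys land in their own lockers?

362675

# with exactly i fixed is C(9,i)·!(9-i); sum over i=0..5:
  i=0: C(9,0)·!9 = 1·133496 = 133496
  i=1: C(9,1)·!8 = 9·14833 = 133497
  i=2: C(9,2)·!7 = 36·1854 = 66744
  i=3: C(9,3)·!6 = 84·265 = 22260
  i=4: C(9,4)·!5 = 126·44 = 5544
  i=5: C(9,5)·!4 = 126·9 = 1134
Total = 362675.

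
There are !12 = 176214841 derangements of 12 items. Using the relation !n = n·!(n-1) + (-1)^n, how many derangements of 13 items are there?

2290792932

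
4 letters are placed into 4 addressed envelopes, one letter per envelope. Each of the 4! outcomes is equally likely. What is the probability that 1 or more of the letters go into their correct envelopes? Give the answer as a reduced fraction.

Favorable outcomes: Σ_{i≥1} C(4,i)·!(4-i) = 4·2 + 6·1 + 4·0 + 1·1 = 15.
Total outcomes: 4! = 24.
Probability = 15/24 = 5/8.

5/8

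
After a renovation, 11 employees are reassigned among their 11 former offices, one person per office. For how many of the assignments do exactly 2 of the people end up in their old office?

7342280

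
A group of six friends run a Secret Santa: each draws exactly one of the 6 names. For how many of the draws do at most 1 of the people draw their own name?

529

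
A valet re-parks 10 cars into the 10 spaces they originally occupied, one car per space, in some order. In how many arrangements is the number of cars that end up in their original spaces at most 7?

3628754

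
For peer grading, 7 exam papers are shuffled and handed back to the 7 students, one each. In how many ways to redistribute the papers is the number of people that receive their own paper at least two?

Sum C(7,i)·!(7-i) for i = 2..7:
  i=2: C(7,2)·!5 = 21·44 = 924
  i=3: C(7,3)·!4 = 35·9 = 315
  i=4: C(7,4)·!3 = 35·2 = 70
  i=5: C(7,5)·!2 = 21·1 = 21
  i=6: C(7,6)·!1 = 7·0 = 0
  i=7: C(7,7)·!0 = 1·1 = 1
Total = 1331.

1331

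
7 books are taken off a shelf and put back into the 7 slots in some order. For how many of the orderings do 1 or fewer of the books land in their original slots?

3709

Sum C(7,i)·!(7-i) for i = 0..1:
  i=0: C(7,0)·!7 = 1·1854 = 1854
  i=1: C(7,1)·!6 = 7·265 = 1855
Total = 3709.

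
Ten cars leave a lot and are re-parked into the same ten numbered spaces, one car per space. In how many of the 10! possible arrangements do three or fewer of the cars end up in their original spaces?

3559886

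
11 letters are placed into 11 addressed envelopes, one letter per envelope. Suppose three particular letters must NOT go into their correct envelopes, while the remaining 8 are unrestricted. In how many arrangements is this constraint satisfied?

30078720

Let A_j be the event that the j-th constrained one is fixed. By inclusion-exclusion over the 3 events:
Σ_{j=0}^{3} (-1)^j C(3,j)(11-j)!
= C(3,0)·11! - C(3,1)·10! + C(3,2)·9! - C(3,3)·8!
= 39916800 - 10886400 + 1088640 - 40320
= 30078720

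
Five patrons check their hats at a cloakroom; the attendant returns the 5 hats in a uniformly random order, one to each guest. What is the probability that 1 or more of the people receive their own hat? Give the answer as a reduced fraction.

19/30

Favorable outcomes: Σ_{i≥1} C(5,i)·!(5-i) = 5·9 + 10·2 + 10·1 + 5·0 + 1·1 = 76.
Total outcomes: 5! = 120.
Probability = 76/120 = 19/30.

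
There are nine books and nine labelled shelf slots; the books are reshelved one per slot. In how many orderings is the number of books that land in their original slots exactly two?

66744

Pick the 2 fixed positions: C(9,2) = 36 ways.
The remaining 7 must be deranged: !7 = 1854.
Total: 36 × 1854 = 66744.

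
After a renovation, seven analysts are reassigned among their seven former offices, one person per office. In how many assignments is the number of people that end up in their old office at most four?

# with exactly i fixed is C(7,i)·!(7-i); sum over i=0..4:
  i=0: C(7,0)·!7 = 1·1854 = 1854
  i=1: C(7,1)·!6 = 7·265 = 1855
  i=2: C(7,2)·!5 = 21·44 = 924
  i=3: C(7,3)·!4 = 35·9 = 315
  i=4: C(7,4)·!3 = 35·2 = 70
Total = 5018.

5018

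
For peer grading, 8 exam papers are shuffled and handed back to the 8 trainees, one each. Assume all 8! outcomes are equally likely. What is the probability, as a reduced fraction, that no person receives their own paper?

Favorable outcomes: !8 = 14833.
Total outcomes: 8! = 40320.
Probability = 14833/40320 = 2119/5760.

2119/5760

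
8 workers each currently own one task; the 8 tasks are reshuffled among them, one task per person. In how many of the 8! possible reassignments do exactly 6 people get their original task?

Pick the 6 fixed positions: C(8,6) = 28 ways.
The remaining 2 must be deranged: !2 = 1.
Total: 28 × 1 = 28.

28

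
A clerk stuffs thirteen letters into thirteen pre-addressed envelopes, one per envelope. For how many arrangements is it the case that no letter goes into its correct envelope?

2290792932

!13 is the nearest integer to 13!/e.
13! = 6227020800, and 6227020800/e ≈ 2290792932.07, so !13 = 2290792932.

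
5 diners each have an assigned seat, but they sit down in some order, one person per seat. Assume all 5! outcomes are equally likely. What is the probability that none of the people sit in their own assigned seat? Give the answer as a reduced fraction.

11/30

Favorable outcomes: !5 = 44.
Total outcomes: 5! = 120.
Probability = 44/120 = 11/30.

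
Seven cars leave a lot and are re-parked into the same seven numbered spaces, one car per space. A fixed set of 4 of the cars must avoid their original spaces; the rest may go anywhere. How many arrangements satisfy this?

2790

Let A_j be the event that the j-th constrained one is fixed. By inclusion-exclusion over the 4 events:
Σ_{j=0}^{4} (-1)^j C(4,j)(7-j)!
= C(4,0)·7! - C(4,1)·6! + C(4,2)·5! - C(4,3)·4! + C(4,4)·3!
= 5040 - 2880 + 720 - 96 + 6
= 2790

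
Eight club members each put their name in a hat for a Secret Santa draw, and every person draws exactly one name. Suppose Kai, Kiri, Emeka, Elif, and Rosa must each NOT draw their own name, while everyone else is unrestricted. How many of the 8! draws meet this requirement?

21234

Inclusion-exclusion on the 5 forbidden self-matches:
Σ_{j=0}^{5} (-1)^j C(5,j)(8-j)!
= C(5,0)·8! - C(5,1)·7! + C(5,2)·6! - C(5,3)·5! + C(5,4)·4! - C(5,5)·3!
= 40320 - 25200 + 7200 - 1200 + 120 - 6
= 21234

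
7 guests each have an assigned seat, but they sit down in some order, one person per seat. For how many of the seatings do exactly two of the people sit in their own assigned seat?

Choose which 2 of the 7 are fixed: C(7,2) = 21.
The remaining 5 must be deranged: !5 = 44.
Total: 21 × 44 = 924.

924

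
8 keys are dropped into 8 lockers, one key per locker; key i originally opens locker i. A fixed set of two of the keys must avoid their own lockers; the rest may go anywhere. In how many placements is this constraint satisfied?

30960

Let A_j be the event that the j-th constrained one is fixed. By inclusion-exclusion over the 2 events:
Σ_{j=0}^{2} (-1)^j C(2,j)(8-j)!
= C(2,0)·8! - C(2,1)·7! + C(2,2)·6!
= 40320 - 10080 + 720
= 30960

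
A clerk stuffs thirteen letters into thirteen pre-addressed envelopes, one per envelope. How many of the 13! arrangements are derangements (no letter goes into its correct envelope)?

2290792932

By inclusion-exclusion, !13 = Σ (-1)^k · 13!/k! for k=0..13
= 13! - 13!/1! + 13!/2! - 13!/3! + 13!/4! - 13!/5! + 13!/6! - 13!/7! + 13!/8! - 13!/9! + 13!/10! - 13!/11! + 13!/12! - 13!/13!
= 6227020800 - 6227020800 + 3113510400 - 1037836800 + 259459200 - 51891840 + 8648640 - 1235520 + 154440 - 17160 + 1716 - 156 + 13 - 1
= 2290792932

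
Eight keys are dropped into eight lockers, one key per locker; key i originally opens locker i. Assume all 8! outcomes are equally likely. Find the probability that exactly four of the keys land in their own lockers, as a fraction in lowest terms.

Favorable outcomes: C(8,4)·!4 = 70·9 = 630.
Total outcomes: 8! = 40320.
Probability = 630/40320 = 1/64.

1/64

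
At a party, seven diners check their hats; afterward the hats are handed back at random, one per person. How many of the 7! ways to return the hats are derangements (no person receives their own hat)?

1854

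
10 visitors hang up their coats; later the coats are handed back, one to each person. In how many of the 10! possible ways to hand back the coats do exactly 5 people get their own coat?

11088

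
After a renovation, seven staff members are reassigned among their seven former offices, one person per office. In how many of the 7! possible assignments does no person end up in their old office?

1854

!7 = 7! · Σ_{k=0}^{7} (-1)^k/k!
= 7! - 7!/1! + 7!/2! - 7!/3! + 7!/4! - 7!/5! + 7!/6! - 7!/7!
= 5040 - 5040 + 2520 - 840 + 210 - 42 + 7 - 1
= 1854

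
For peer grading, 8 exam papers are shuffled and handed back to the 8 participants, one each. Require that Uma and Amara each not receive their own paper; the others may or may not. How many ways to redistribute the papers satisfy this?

30960

Inclusion-exclusion on the 2 forbidden self-matches:
Σ_{j=0}^{2} (-1)^j C(2,j)(8-j)!
= C(2,0)·8! - C(2,1)·7! + C(2,2)·6!
= 40320 - 10080 + 720
= 30960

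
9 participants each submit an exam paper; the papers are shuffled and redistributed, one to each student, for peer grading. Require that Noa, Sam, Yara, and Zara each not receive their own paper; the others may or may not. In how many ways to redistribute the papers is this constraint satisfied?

Inclusion-exclusion on the 4 forbidden self-matches:
Σ_{j=0}^{4} (-1)^j C(4,j)(9-j)!
= C(4,0)·9! - C(4,1)·8! + C(4,2)·7! - C(4,3)·6! + C(4,4)·5!
= 362880 - 161280 + 30240 - 2880 + 120
= 229080

229080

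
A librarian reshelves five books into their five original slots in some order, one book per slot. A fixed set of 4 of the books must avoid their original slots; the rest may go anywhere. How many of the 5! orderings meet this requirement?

Inclusion-exclusion on the 4 forbidden self-matches:
Σ_{j=0}^{4} (-1)^j C(4,j)(5-j)!
= C(4,0)·5! - C(4,1)·4! + C(4,2)·3! - C(4,3)·2! + C(4,4)·1!
= 120 - 96 + 36 - 8 + 1
= 53

53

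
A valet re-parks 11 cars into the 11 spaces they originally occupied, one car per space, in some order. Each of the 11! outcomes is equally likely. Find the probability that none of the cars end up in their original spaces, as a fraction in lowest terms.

1468457/3991680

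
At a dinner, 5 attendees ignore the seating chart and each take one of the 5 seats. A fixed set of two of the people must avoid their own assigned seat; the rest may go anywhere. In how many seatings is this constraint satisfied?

Inclusion-exclusion on the 2 forbidden self-matches:
Σ_{j=0}^{2} (-1)^j C(2,j)(5-j)!
= C(2,0)·5! - C(2,1)·4! + C(2,2)·3!
= 120 - 48 + 6
= 78

78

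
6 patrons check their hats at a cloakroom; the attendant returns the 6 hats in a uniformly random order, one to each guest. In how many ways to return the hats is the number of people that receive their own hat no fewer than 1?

455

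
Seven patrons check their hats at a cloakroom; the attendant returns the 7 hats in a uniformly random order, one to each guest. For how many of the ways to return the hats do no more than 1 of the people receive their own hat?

# with exactly i fixed is C(7,i)·!(7-i); sum over i=0..1:
  i=0: C(7,0)·!7 = 1·1854 = 1854
  i=1: C(7,1)·!6 = 7·265 = 1855
Total = 3709.

3709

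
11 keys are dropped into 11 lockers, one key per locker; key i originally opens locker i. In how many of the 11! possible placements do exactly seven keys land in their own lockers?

Pick the 7 fixed positions: C(11,7) = 330 ways.
The remaining 4 must be deranged: !4 = 9.
Total: 330 × 9 = 2970.

2970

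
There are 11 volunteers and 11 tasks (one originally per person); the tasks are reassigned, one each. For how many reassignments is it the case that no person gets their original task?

14684570

Recurrence: !11 = 11·!10 + (-1)^11.
!11 = 11·1334961 - 1 = 14684570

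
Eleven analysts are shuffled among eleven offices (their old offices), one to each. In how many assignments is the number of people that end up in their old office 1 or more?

# with exactly i fixed is C(11,i)·!(11-i); sum over i=1..11:
  i=1: C(11,1)·!10 = 11·1334961 = 14684571
  i=2: C(11,2)·!9 = 55·133496 = 7342280
  i=3: C(11,3)·!8 = 165·14833 = 2447445
  i=4: C(11,4)·!7 = 330·1854 = 611820
  i=5: C(11,5)·!6 = 462·265 = 122430
  i=6: C(11,6)·!5 = 462·44 = 20328
  i=7: C(11,7)·!4 = 330·9 = 2970
  i=8: C(11,8)·!3 = 165·2 = 330
  i=9: C(11,9)·!2 = 55·1 = 55
  i=10: C(11,10)·!1 = 11·0 = 0
  i=11: C(11,11)·!0 = 1·1 = 1
Total = 25232230.

25232230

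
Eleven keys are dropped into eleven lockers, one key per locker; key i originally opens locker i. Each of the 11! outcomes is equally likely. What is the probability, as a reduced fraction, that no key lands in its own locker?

1468457/3991680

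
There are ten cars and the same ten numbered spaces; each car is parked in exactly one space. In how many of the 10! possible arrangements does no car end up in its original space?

Recurrence: !10 = 9·(!9 + !8).
!10 = 9·(133496 + 14833) = 9·148329 = 1334961

1334961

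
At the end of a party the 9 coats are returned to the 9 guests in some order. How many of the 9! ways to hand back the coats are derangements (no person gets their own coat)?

133496

By inclusion-exclusion, !9 = Σ (-1)^k · 9!/k! for k=0..9
= 9! - 9!/1! + 9!/2! - 9!/3! + 9!/4! - 9!/5! + 9!/6! - 9!/7! + 9!/8! - 9!/9!
= 362880 - 362880 + 181440 - 60480 + 15120 - 3024 + 504 - 72 + 9 - 1
= 133496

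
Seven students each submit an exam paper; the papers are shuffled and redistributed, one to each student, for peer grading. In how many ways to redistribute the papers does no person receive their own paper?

!7 is the nearest integer to 7!/e.
7! = 5040, and 5040/e ≈ 1854.11, so !7 = 1854.

1854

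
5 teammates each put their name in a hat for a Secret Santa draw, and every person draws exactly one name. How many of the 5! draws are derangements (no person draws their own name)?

Use !n = (n-1)(!(n-1) + !(n-2)).
!5 = 4·(9 + 2) = 4·11 = 44

44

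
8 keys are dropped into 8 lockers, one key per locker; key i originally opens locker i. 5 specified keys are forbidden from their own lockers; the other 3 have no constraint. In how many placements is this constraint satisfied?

21234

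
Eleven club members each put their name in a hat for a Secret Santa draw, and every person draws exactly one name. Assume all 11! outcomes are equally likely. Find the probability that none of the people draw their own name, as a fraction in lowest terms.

1468457/3991680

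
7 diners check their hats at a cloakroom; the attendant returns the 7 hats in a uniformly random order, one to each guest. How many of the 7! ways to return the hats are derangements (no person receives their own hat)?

1854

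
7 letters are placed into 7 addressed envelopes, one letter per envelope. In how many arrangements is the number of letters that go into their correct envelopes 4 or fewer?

5018

Sum C(7,i)·!(7-i) for i = 0..4:
  i=0: C(7,0)·!7 = 1·1854 = 1854
  i=1: C(7,1)·!6 = 7·265 = 1855
  i=2: C(7,2)·!5 = 21·44 = 924
  i=3: C(7,3)·!4 = 35·9 = 315
  i=4: C(7,4)·!3 = 35·2 = 70
Total = 5018.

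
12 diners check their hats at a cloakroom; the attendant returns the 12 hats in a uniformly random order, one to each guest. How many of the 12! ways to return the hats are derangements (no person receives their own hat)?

By inclusion-exclusion, !12 = Σ (-1)^k · 12!/k! for k=0..12
= 12! - 12!/1! + 12!/2! - 12!/3! + 12!/4! - 12!/5! + 12!/6! - 12!/7! + 12!/8! - 12!/9! + 12!/10! - 12!/11! + 12!/12!
= 479001600 - 479001600 + 239500800 - 79833600 + 19958400 - 3991680 + 665280 - 95040 + 11880 - 1320 + 132 - 12 + 1
= 176214841

176214841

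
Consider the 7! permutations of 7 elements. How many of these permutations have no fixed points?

1854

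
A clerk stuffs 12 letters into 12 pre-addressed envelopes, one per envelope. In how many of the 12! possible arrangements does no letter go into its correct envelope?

Use !n = (n-1)(!(n-1) + !(n-2)).
!12 = 11·(14684570 + 1334961) = 11·16019531 = 176214841

176214841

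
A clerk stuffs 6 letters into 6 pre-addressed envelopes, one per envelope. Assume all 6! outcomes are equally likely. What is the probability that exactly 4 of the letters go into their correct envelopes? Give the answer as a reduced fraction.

Favorable outcomes: C(6,4)·!2 = 15·1 = 15.
Total outcomes: 6! = 720.
Probability = 15/720 = 1/48.

1/48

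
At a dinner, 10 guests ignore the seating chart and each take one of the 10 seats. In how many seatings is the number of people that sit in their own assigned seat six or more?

Sum C(10,i)·!(10-i) for i = 6..10:
  i=6: C(10,6)·!4 = 210·9 = 1890
  i=7: C(10,7)·!3 = 120·2 = 240
  i=8: C(10,8)·!2 = 45·1 = 45
  i=9: C(10,9)·!1 = 10·0 = 0
  i=10: C(10,10)·!0 = 1·1 = 1
Total = 2176.

2176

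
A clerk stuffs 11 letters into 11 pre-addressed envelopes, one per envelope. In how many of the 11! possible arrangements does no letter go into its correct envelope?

By inclusion-exclusion, !11 = Σ (-1)^k · 11!/k! for k=0..11
= 11! - 11!/1! + 11!/2! - 11!/3! + 11!/4! - 11!/5! + 11!/6! - 11!/7! + 11!/8! - 11!/9! + 11!/10! - 11!/11!
= 39916800 - 39916800 + 19958400 - 6652800 + 1663200 - 332640 + 55440 - 7920 + 990 - 110 + 11 - 1
= 14684570

14684570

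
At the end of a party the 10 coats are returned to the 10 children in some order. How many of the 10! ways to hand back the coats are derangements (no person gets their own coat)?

1334961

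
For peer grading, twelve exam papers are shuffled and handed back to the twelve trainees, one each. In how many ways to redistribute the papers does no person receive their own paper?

176214841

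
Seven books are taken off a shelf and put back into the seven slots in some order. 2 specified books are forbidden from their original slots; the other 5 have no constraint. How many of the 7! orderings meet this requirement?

3720

Inclusion-exclusion on the 2 forbidden self-matches:
Σ_{j=0}^{2} (-1)^j C(2,j)(7-j)!
= C(2,0)·7! - C(2,1)·6! + C(2,2)·5!
= 5040 - 1440 + 120
= 3720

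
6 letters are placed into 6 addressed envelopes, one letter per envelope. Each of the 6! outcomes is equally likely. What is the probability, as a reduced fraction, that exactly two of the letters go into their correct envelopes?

3/16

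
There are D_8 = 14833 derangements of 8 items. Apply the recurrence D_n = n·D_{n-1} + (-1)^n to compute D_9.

133496

D_9 = 9·14833 - 1 = 133496.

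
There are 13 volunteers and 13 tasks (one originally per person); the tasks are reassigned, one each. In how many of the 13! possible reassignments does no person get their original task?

2290792932

The number of derangements of 13 is !13 = Σ_{k=0}^{13} (-1)^k·13!/k!
= 13! - 13!/1! + 13!/2! - 13!/3! + 13!/4! - 13!/5! + 13!/6! - 13!/7! + 13!/8! - 13!/9! + 13!/10! - 13!/11! + 13!/12! - 13!/13!
= 6227020800 - 6227020800 + 3113510400 - 1037836800 + 259459200 - 51891840 + 8648640 - 1235520 + 154440 - 17160 + 1716 - 156 + 13 - 1
= 2290792932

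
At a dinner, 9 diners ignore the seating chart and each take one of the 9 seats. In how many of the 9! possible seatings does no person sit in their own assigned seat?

!9 is the nearest integer to 9!/e.
9! = 362880, and 362880/e ≈ 133496.09, so !9 = 133496.

133496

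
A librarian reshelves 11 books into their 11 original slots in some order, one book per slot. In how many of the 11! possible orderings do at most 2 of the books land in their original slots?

36711421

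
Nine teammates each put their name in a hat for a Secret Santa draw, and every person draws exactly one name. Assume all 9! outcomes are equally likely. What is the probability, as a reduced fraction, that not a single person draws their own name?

16687/45360

Favorable outcomes: !9 = 133496.
Total outcomes: 9! = 362880.
Probability = 133496/362880 = 16687/45360.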